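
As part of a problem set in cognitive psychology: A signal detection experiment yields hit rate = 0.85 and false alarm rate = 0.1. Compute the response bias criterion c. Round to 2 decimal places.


c = -0.5 * (z(HR) + z(FAR))
z(0.85) = 1.0364
z(0.1) = -1.2816
c = -0.5 * (1.0364 + -1.2816)
= -0.5 * -0.2452
= 0.12


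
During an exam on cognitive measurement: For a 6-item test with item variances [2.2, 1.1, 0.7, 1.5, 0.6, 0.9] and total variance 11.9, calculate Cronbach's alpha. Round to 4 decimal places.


alpha = (k/(k-1)) * (1 - sum(s_i^2)/s_total^2)
sum(item variances) = 7.0
k/(k-1) = 6/5 = 1.2
1 - 7.0/11.9 = 1 - 0.588235 = 0.411765
alpha = 1.2 * 0.411765
= 0.4941


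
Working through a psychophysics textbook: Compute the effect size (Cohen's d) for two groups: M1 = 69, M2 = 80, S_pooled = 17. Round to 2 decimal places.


Cohen's d = (M1 - M2) / S_pooled
= (69 - 80) / 17
= -11 / 17
= -0.65


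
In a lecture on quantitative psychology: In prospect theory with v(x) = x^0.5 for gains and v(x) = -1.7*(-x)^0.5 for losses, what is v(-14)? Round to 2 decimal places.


Since x = -14 < 0, use v(x) = -lambda*(-x)^alpha
(-x) = 14
14^0.5 = 3.7417
v(-14) = -1.7 * 3.7417
= -6.36


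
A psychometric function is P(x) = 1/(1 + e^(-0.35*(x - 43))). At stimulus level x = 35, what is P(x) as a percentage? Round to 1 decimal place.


P(x) = 1/(1 + e^(-0.35*(35 - 43)))
Exponent = -0.35 * -8 = 2.8
e^(2.8) = 16.444647
P = 1/(1 + 16.444647) = 0.057324
Percentage = 5.7


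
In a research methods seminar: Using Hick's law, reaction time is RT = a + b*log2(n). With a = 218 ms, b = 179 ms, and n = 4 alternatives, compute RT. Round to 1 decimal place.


RT = 218 + 179 * log2(4)
log2(4) = 2.0
RT = 218 + 179 * 2.0
= 218 + 358.0
= 576.0 ms


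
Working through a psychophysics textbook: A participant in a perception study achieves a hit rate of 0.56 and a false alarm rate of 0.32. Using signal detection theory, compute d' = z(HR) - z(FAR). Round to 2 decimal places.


d' = z(HR) - z(FAR)
z(0.56) = 0.151
z(0.32) = -0.4677
d' = 0.151 - -0.4677
= 0.62


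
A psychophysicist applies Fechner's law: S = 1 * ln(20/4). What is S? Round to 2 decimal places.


S = 1 * ln(20/4)
I/I0 = 5.0
ln(5.0) = 1.6094
S = 1 * 1.6094
= 1.61


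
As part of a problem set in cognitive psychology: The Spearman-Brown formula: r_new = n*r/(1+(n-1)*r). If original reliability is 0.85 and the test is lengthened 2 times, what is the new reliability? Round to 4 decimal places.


r_new = n*r / (1 + (n-1)*r)
Numerator = 2 * 0.85 = 1.7
Denominator = 1 + 1 * 0.85 = 1.85
r_new = 1.7 / 1.85
= 0.9189


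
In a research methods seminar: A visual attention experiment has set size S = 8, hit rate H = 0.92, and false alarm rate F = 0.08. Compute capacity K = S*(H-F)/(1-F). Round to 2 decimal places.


K = S * (H - F) / (1 - F)
H - F = 0.84
1 - F = 0.92
K = 8 * 0.84 / 0.92
= 7.30


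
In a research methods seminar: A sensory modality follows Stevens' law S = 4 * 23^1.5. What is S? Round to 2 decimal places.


S = 4 * 23^1.5
23^1.5 = 110.3041
S = 4 * 110.3041
= 441.22


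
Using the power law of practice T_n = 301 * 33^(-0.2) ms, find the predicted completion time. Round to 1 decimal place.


T_n = 301 * 33^(-0.2)
33^(-0.2) = 0.496932
T_n = 301 * 0.496932
= 149.6 ms


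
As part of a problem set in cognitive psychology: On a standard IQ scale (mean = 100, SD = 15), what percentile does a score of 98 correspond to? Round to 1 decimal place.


z = (IQ - mean) / SD
z = (98 - 100) / 15 = -0.1333
Percentile = Phi(-0.1333) * 100
Phi(-0.1333) = 0.446978
= 44.7


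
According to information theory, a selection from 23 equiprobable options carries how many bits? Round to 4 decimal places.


H = log2(n)
H = log2(23)
= 4.5236


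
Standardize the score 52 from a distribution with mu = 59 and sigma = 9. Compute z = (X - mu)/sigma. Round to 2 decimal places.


z = (X - mu) / sigma
= (52 - 59) / 9
= -7 / 9
= -0.78


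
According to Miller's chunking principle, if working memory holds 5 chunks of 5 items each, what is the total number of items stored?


Total items = chunks * items_per_chunk
= 5 * 5
= 25


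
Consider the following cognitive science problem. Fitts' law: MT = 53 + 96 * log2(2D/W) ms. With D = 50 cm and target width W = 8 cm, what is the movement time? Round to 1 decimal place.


MT = 53 + 96 * log2(2*50/8)
2D/W = 12.5
log2(12.5) = 3.6439
MT = 53 + 96 * 3.6439
= 402.8 ms


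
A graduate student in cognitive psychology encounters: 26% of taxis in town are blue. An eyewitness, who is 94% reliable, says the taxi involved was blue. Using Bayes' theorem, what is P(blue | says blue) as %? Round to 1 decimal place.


P(blue | says blue) = P(says blue | blue)*P(blue) / [P(says blue | blue)*P(blue) + P(says blue | not blue)*P(not blue)]
Numerator = 0.94 * 0.26 = 0.2444
False identification = 0.06 * 0.74 = 0.0444
P = 0.2444 / (0.2444 + 0.0444)
= 0.2444 / 0.2888
As percentage = 84.6


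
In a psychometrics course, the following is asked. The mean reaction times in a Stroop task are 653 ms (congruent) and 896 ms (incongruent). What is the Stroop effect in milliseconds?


Stroop effect = RT(incongruent) - RT(congruent)
= 896 - 653
= 243 ms


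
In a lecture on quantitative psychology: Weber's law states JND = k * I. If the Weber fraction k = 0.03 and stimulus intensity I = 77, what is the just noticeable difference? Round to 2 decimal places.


JND = k * I
JND = 0.03 * 77
= 2.31


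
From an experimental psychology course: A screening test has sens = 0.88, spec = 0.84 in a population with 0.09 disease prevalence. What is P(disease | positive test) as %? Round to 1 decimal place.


PPV = (sens * prev) / (sens * prev + (1-spec) * (1-prev))
Numerator = 0.88 * 0.09 = 0.0792
P(positive and no disease) = (1 - spec) * (1 - prev) = (1 - 0.84) * (1 - 0.09) = 0.1456
Denominator = 0.0792 + 0.1456 = 0.2248
PPV = 0.0792 / 0.2248 = 0.352313
As percentage = 35.2


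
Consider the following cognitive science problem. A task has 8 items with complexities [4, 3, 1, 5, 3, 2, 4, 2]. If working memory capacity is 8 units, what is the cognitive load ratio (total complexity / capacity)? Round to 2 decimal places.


Total complexity = 4 + 3 + 1 + 5 + 3 + 2 + 4 + 2 = 24
Load = total / capacity = 24 / 8
= 3.00


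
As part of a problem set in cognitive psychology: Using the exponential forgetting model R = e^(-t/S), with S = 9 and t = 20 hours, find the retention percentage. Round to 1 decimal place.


R = e^(-t/S)
-t/S = -20/9 = -2.222222
R = e^(-2.222222) = 0.108368
Percentage = 0.108368 * 100
= 10.8


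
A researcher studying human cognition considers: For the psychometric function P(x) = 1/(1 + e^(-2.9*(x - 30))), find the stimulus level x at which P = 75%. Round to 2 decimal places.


At P = 0.75: 0.75 = 1/(1 + e^(-k*(x-x0)))
Solving: e^(-k*(x-x0)) = 1/3
x = x0 + ln(3)/k
ln(3) = 1.0986
x = 30 + 1.0986/2.9
= 30 + 0.3788
= 30.38


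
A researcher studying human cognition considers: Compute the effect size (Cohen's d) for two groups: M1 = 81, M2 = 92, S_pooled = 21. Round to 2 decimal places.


Cohen's d = (M1 - M2) / S_pooled
= (81 - 92) / 21
= -11 / 21
= -0.52


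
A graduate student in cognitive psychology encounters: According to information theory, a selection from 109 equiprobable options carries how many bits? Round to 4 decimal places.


H = log2(n)
H = log2(109)
= 6.7682


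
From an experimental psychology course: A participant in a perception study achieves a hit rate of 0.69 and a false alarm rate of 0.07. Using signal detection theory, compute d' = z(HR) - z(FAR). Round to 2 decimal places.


d' = z(HR) - z(FAR)
z(0.69) = 0.4959
z(0.07) = -1.4758
d' = 0.4959 - -1.4758
= 1.97


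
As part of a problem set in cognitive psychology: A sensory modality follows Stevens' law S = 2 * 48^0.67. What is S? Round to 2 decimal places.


S = 2 * 48^0.67
48^0.67 = 13.3792
S = 2 * 13.3792
= 26.76


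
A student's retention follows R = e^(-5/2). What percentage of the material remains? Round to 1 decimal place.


R = e^(-t/S)
-t/S = -5/2 = -2.5
R = e^(-2.5) = 0.082085
Percentage = 0.082085 * 100
= 8.2


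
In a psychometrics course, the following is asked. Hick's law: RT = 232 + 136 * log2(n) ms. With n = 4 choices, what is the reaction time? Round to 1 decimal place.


RT = 232 + 136 * log2(4)
log2(4) = 2.0
RT = 232 + 136 * 2.0
= 232 + 272.0
= 504.0 ms


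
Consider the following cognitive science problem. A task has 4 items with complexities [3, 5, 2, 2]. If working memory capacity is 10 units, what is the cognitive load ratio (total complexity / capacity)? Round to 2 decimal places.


Total complexity = 3 + 5 + 2 + 2 = 12
Load = total / capacity = 12 / 10
= 1.20


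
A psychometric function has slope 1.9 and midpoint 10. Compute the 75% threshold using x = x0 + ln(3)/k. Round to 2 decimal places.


At P = 0.75: 0.75 = 1/(1 + e^(-k*(x-x0)))
Solving: e^(-k*(x-x0)) = 1/3
x = x0 + ln(3)/k
ln(3) = 1.0986
x = 10 + 1.0986/1.9
= 10 + 0.5782
= 10.58


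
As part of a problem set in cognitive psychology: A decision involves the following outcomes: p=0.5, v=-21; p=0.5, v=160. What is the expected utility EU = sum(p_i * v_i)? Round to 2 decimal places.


EU = sum(p_i * v_i)
0.5 * -21 = -10.5
0.5 * 160 = 80.0
EU = -10.5 + 80.0
= 69.50


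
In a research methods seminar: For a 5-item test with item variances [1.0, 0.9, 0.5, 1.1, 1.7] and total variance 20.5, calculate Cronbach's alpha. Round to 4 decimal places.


alpha = (k/(k-1)) * (1 - sum(s_i^2)/s_total^2)
sum(item variances) = 5.2
k/(k-1) = 5/4 = 1.25
1 - 5.2/20.5 = 1 - 0.253659 = 0.746341
alpha = 1.25 * 0.746341
= 0.9329


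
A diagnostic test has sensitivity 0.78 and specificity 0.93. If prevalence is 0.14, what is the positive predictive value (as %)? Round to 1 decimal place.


PPV = (sens * prev) / (sens * prev + (1-spec) * (1-prev))
Numerator = 0.78 * 0.14 = 0.1092
P(positive and no disease) = (1 - spec) * (1 - prev) = (1 - 0.93) * (1 - 0.14) = 0.0602
Denominator = 0.1092 + 0.0602 = 0.1694
PPV = 0.1092 / 0.1694 = 0.644628
As percentage = 64.5


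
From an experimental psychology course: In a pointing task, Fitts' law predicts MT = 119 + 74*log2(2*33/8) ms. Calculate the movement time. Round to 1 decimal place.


MT = 119 + 74 * log2(2*33/8)
2D/W = 8.25
log2(8.25) = 3.0444
MT = 119 + 74 * 3.0444
= 344.3 ms


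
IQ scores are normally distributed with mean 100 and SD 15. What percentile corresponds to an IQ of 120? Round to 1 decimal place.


z = (IQ - mean) / SD
z = (120 - 100) / 15 = 1.3333
Percentile = Phi(1.3333) * 100
Phi(1.3333) = 0.908783
= 90.9


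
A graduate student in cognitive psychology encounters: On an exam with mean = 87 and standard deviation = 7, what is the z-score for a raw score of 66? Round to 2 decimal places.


z = (X - mu) / sigma
= (66 - 87) / 7
= -21 / 7
= -3.00


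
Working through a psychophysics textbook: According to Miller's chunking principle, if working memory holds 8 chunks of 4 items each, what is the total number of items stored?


Total items = chunks * items_per_chunk
= 8 * 4
= 32


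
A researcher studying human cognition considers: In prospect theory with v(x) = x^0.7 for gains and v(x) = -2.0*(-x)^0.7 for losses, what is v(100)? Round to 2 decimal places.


Since x = 100 >= 0, use v(x) = x^0.7
100^0.7 = 25.1189
v(100) = 25.12


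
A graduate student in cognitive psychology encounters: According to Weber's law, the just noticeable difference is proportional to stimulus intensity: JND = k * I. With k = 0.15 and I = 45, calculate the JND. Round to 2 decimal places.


JND = k * I
JND = 0.15 * 45
= 6.75


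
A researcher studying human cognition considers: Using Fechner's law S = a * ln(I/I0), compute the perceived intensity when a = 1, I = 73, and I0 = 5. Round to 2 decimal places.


S = 1 * ln(73/5)
I/I0 = 14.6
ln(14.6) = 2.681
S = 1 * 2.681
= 2.68


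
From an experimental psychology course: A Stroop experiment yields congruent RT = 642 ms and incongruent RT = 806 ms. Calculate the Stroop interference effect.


Stroop effect = RT(incongruent) - RT(congruent)
= 806 - 642
= 164 ms


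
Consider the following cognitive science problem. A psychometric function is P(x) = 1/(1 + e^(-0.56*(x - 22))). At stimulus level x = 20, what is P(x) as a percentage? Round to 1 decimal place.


P(x) = 1/(1 + e^(-0.56*(20 - 22)))
Exponent = -0.56 * -2 = 1.12
e^(1.12) = 3.064854
P = 1/(1 + 3.064854) = 0.246011
Percentage = 24.6


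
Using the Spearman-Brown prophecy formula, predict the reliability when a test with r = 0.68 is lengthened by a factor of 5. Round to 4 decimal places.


r_new = n*r / (1 + (n-1)*r)
Numerator = 5 * 0.68 = 3.4
Denominator = 1 + 4 * 0.68 = 3.72
r_new = 3.4 / 3.72
= 0.9140


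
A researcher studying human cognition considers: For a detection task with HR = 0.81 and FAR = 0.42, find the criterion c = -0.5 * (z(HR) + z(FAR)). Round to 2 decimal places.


c = -0.5 * (z(HR) + z(FAR))
z(0.81) = 0.8779
z(0.42) = -0.2019
c = -0.5 * (0.8779 + -0.2019)
= -0.5 * 0.676
= -0.34


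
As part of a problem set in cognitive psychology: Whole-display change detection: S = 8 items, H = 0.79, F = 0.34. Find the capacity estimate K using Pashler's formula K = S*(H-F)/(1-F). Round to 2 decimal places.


K = S * (H - F) / (1 - F)
H - F = 0.45
1 - F = 0.66
K = 8 * 0.45 / 0.66
= 5.45


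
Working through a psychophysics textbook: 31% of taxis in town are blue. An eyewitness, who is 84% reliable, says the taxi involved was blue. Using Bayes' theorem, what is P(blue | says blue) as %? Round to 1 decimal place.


P(blue | says blue) = P(says blue | blue)*P(blue) / [P(says blue | blue)*P(blue) + P(says blue | not blue)*P(not blue)]
Numerator = 0.84 * 0.31 = 0.2604
False identification = 0.16 * 0.69 = 0.1104
P = 0.2604 / (0.2604 + 0.1104)
= 0.2604 / 0.3708
As percentage = 70.2


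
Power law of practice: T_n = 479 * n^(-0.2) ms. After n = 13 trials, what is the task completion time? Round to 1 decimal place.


T_n = 479 * 13^(-0.2)
13^(-0.2) = 0.598703
T_n = 479 * 0.598703
= 286.8 ms


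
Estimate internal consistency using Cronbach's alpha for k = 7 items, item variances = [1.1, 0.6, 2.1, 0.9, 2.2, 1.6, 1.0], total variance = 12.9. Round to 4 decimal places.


alpha = (k/(k-1)) * (1 - sum(s_i^2)/s_total^2)
sum(item variances) = 9.5
k/(k-1) = 7/6 = 1.166667
1 - 9.5/12.9 = 1 - 0.736434 = 0.263566
alpha = 1.166667 * 0.263566
= 0.3075


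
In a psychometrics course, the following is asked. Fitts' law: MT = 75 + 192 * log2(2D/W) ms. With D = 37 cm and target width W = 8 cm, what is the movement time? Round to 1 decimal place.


MT = 75 + 192 * log2(2*37/8)
2D/W = 9.25
log2(9.25) = 3.2095
MT = 75 + 192 * 3.2095
= 691.2 ms


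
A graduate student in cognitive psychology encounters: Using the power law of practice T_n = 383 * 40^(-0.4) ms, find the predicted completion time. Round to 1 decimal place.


T_n = 383 * 40^(-0.4)
40^(-0.4) = 0.228653
T_n = 383 * 0.228653
= 87.6 ms


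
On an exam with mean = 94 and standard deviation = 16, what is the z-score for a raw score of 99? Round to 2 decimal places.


z = (X - mu) / sigma
= (99 - 94) / 16
= 5 / 16
= 0.31


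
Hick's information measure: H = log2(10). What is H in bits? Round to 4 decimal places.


H = log2(n)
H = log2(10)
= 3.3219


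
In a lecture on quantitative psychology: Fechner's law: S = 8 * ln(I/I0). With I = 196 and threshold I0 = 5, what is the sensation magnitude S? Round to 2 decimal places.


S = 8 * ln(196/5)
I/I0 = 39.2
ln(39.2) = 3.6687
S = 8 * 3.6687
= 29.35


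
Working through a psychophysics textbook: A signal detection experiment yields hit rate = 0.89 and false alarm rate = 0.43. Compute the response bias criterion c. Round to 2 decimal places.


c = -0.5 * (z(HR) + z(FAR))
z(0.89) = 1.2265
z(0.43) = -0.1764
c = -0.5 * (1.2265 + -0.1764)
= -0.5 * 1.0501
= -0.53


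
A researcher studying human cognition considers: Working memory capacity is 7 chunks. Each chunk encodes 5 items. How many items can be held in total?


Total items = chunks * items_per_chunk
= 7 * 5
= 35


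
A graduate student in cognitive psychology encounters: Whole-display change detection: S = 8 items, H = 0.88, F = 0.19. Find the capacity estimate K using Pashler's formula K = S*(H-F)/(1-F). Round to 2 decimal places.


K = S * (H - F) / (1 - F)
H - F = 0.69
1 - F = 0.81
K = 8 * 0.69 / 0.81
= 6.81


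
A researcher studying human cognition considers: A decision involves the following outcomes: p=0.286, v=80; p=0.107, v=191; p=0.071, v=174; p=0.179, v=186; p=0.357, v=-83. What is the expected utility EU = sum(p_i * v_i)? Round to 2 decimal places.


EU = sum(p_i * v_i)
0.286 * 80 = 22.88
0.107 * 191 = 20.437
0.071 * 174 = 12.354
0.179 * 186 = 33.294
0.357 * -83 = -29.631
EU = 22.88 + 20.437 + 12.354 + 33.294 + -29.631
= 59.33


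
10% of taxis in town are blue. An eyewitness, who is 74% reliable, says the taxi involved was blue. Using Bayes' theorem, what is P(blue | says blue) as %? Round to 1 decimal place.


P(blue | says blue) = P(says blue | blue)*P(blue) / [P(says blue | blue)*P(blue) + P(says blue | not blue)*P(not blue)]
Numerator = 0.74 * 0.1 = 0.074
False identification = 0.26 * 0.9 = 0.234
P = 0.074 / (0.074 + 0.234)
= 0.074 / 0.308
As percentage = 24.0


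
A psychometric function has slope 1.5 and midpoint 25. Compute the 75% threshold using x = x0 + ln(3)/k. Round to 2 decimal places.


At P = 0.75: 0.75 = 1/(1 + e^(-k*(x-x0)))
Solving: e^(-k*(x-x0)) = 1/3
x = x0 + ln(3)/k
ln(3) = 1.0986
x = 25 + 1.0986/1.5
= 25 + 0.7324
= 25.73


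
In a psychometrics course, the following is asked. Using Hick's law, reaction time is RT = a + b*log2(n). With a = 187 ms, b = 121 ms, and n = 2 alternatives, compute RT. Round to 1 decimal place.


RT = 187 + 121 * log2(2)
log2(2) = 1.0
RT = 187 + 121 * 1.0
= 187 + 121.0
= 308.0 ms


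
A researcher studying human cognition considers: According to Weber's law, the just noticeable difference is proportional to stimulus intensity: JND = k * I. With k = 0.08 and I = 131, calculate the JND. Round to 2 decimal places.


JND = k * I
JND = 0.08 * 131
= 10.48


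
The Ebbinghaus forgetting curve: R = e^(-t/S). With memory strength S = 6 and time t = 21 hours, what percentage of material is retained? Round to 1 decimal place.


R = e^(-t/S)
-t/S = -21/6 = -3.5
R = e^(-3.5) = 0.030197
Percentage = 0.030197 * 100
= 3.0


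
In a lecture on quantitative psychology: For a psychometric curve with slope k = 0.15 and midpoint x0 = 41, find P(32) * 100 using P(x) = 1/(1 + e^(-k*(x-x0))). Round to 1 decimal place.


P(x) = 1/(1 + e^(-0.15*(32 - 41)))
Exponent = -0.15 * -9 = 1.35
e^(1.35) = 3.857426
P = 1/(1 + 3.857426) = 0.20587
Percentage = 20.6


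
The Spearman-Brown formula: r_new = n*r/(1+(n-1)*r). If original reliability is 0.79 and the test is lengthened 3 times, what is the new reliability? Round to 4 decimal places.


r_new = n*r / (1 + (n-1)*r)
Numerator = 3 * 0.79 = 2.37
Denominator = 1 + 2 * 0.79 = 2.58
r_new = 2.37 / 2.58
= 0.9186


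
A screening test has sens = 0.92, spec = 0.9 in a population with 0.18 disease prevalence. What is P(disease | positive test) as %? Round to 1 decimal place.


PPV = (sens * prev) / (sens * prev + (1-spec) * (1-prev))
Numerator = 0.92 * 0.18 = 0.1656
P(positive and no disease) = (1 - spec) * (1 - prev) = (1 - 0.9) * (1 - 0.18) = 0.082
Denominator = 0.1656 + 0.082 = 0.2476
PPV = 0.1656 / 0.2476 = 0.668821
As percentage = 66.9


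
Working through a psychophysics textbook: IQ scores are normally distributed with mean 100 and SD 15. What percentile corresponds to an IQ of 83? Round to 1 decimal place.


z = (IQ - mean) / SD
z = (83 - 100) / 15 = -1.1333
Percentile = Phi(-1.1333) * 100
Phi(-1.1333) = 0.128544
= 12.9


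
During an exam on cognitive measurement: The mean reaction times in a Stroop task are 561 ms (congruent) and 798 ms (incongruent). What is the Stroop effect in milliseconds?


Stroop effect = RT(incongruent) - RT(congruent)
= 798 - 561
= 237 ms


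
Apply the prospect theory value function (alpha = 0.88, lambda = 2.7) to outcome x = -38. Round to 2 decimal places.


Since x = -38 < 0, use v(x) = -lambda*(-x)^alpha
(-x) = 38
38^0.88 = 24.5589
v(-38) = -2.7 * 24.5589
= -66.31


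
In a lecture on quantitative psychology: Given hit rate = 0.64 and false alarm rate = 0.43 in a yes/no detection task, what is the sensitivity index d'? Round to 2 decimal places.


d' = z(HR) - z(FAR)
z(0.64) = 0.3585
z(0.43) = -0.1764
d' = 0.3585 - -0.1764
= 0.53


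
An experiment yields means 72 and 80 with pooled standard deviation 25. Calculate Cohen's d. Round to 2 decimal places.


Cohen's d = (M1 - M2) / S_pooled
= (72 - 80) / 25
= -8 / 25
= -0.32


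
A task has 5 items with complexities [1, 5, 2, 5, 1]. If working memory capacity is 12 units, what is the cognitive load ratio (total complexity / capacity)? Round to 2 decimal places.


Total complexity = 1 + 5 + 2 + 5 + 1 = 14
Load = total / capacity = 14 / 12
= 1.17


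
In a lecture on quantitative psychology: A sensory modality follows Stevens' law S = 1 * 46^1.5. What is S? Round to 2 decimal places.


S = 1 * 46^1.5
46^1.5 = 311.9872
S = 1 * 311.9872
= 311.99


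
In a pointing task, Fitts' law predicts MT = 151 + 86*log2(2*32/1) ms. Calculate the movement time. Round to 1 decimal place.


MT = 151 + 86 * log2(2*32/1)
2D/W = 64.0
log2(64.0) = 6.0
MT = 151 + 86 * 6.0
= 667.0 ms


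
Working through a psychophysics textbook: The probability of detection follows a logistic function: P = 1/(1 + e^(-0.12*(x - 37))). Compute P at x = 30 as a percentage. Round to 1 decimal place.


P(x) = 1/(1 + e^(-0.12*(30 - 37)))
Exponent = -0.12 * -7 = 0.84
e^(0.84) = 2.316367
P = 1/(1 + 2.316367) = 0.301535
Percentage = 30.2


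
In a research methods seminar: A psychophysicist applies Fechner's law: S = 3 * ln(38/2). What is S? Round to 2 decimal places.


S = 3 * ln(38/2)
I/I0 = 19.0
ln(19.0) = 2.9444
S = 3 * 2.9444
= 8.83


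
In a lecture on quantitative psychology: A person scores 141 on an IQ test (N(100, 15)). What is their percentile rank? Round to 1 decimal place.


z = (IQ - mean) / SD
z = (141 - 100) / 15 = 2.7333
Percentile = Phi(2.7333) * 100
Phi(2.7333) = 0.996865
= 99.7


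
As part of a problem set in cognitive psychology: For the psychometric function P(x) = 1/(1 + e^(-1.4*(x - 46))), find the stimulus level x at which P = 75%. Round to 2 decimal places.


At P = 0.75: 0.75 = 1/(1 + e^(-k*(x-x0)))
Solving: e^(-k*(x-x0)) = 1/3
x = x0 + ln(3)/k
ln(3) = 1.0986
x = 46 + 1.0986/1.4
= 46 + 0.7847
= 46.78


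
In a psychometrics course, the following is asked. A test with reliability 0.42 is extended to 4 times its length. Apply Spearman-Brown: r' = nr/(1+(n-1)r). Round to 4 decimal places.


r_new = n*r / (1 + (n-1)*r)
Numerator = 4 * 0.42 = 1.68
Denominator = 1 + 3 * 0.42 = 2.26
r_new = 1.68 / 2.26
= 0.7434


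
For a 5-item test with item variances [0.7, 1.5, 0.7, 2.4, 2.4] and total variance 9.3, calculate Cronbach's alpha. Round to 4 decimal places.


alpha = (k/(k-1)) * (1 - sum(s_i^2)/s_total^2)
sum(item variances) = 7.7
k/(k-1) = 5/4 = 1.25
1 - 7.7/9.3 = 1 - 0.827957 = 0.172043
alpha = 1.25 * 0.172043
= 0.2151


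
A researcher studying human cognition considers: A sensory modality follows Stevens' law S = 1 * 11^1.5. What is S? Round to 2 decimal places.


S = 1 * 11^1.5
11^1.5 = 36.4829
S = 1 * 36.4829
= 36.48


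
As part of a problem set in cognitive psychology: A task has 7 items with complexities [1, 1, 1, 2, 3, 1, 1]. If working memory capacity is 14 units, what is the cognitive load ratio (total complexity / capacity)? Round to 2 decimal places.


Total complexity = 1 + 1 + 1 + 2 + 3 + 1 + 1 = 10
Load = total / capacity = 10 / 14
= 0.71


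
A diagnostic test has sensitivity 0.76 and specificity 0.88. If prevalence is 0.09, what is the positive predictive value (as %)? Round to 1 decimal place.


PPV = (sens * prev) / (sens * prev + (1-spec) * (1-prev))
Numerator = 0.76 * 0.09 = 0.0684
P(positive and no disease) = (1 - spec) * (1 - prev) = (1 - 0.88) * (1 - 0.09) = 0.1092
Denominator = 0.0684 + 0.1092 = 0.1776
PPV = 0.0684 / 0.1776 = 0.385135
As percentage = 38.5


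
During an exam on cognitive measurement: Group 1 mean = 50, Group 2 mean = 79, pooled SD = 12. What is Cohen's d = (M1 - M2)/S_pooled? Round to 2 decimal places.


Cohen's d = (M1 - M2) / S_pooled
= (50 - 79) / 12
= -29 / 12
= -2.42


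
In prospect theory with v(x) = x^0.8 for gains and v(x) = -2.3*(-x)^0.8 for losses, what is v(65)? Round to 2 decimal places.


Since x = 65 >= 0, use v(x) = x^0.8
65^0.8 = 28.2053
v(65) = 28.21


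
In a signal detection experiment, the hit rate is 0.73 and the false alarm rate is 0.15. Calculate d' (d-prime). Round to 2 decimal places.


d' = z(HR) - z(FAR)
z(0.73) = 0.6128
z(0.15) = -1.0364
d' = 0.6128 - -1.0364
= 1.65


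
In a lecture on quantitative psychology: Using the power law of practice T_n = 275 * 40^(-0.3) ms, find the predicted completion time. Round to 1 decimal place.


T_n = 275 * 40^(-0.3)
40^(-0.3) = 0.33066
T_n = 275 * 0.33066
= 90.9 ms


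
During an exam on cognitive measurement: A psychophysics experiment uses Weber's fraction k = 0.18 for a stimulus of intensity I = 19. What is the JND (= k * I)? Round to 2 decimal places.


JND = k * I
JND = 0.18 * 19
= 3.42


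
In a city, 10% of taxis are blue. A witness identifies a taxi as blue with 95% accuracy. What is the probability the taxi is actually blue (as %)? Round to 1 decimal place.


P(blue | says blue) = P(says blue | blue)*P(blue) / [P(says blue | blue)*P(blue) + P(says blue | not blue)*P(not blue)]
Numerator = 0.95 * 0.1 = 0.095
False identification = 0.05 * 0.9 = 0.045
P = 0.095 / (0.095 + 0.045)
= 0.095 / 0.14
As percentage = 67.9


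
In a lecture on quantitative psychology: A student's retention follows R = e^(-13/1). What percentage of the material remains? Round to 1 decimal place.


R = e^(-t/S)
-t/S = -13/1 = -13.0
R = e^(-13.0) = 2e-06
Percentage = 2e-06 * 100
= 0.0


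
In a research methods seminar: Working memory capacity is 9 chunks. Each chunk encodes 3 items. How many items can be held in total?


Total items = chunks * items_per_chunk
= 9 * 3
= 27


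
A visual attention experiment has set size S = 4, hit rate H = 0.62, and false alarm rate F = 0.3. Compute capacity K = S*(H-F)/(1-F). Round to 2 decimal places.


K = S * (H - F) / (1 - F)
H - F = 0.32
1 - F = 0.7
K = 4 * 0.32 / 0.7
= 1.83


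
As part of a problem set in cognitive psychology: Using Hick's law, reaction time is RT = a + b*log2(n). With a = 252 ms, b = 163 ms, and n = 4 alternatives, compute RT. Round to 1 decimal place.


RT = 252 + 163 * log2(4)
log2(4) = 2.0
RT = 252 + 163 * 2.0
= 252 + 326.0
= 578.0 ms


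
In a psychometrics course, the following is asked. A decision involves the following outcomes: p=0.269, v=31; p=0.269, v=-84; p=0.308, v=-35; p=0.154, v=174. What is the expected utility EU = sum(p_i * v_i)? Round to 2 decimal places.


EU = sum(p_i * v_i)
0.269 * 31 = 8.339
0.269 * -84 = -22.596
0.308 * -35 = -10.78
0.154 * 174 = 26.796
EU = 8.339 + -22.596 + -10.78 + 26.796
= 1.76


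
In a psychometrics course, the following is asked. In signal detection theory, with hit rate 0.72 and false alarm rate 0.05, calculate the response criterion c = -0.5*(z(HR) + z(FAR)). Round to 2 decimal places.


c = -0.5 * (z(HR) + z(FAR))
z(0.72) = 0.5828
z(0.05) = -1.6449
c = -0.5 * (0.5828 + -1.6449)
= -0.5 * -1.0621
= 0.53


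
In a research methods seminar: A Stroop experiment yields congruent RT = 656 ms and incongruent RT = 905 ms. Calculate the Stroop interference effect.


Stroop effect = RT(incongruent) - RT(congruent)
= 905 - 656
= 249 ms


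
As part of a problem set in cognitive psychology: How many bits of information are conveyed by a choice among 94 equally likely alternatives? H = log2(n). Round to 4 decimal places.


H = log2(n)
H = log2(94)
= 6.5546


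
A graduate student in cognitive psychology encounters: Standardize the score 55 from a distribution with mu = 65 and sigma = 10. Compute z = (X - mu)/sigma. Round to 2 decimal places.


z = (X - mu) / sigma
= (55 - 65) / 10
= -10 / 10
= -1.00


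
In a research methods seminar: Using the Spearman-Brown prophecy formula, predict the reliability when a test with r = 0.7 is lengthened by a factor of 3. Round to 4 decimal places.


r_new = n*r / (1 + (n-1)*r)
Numerator = 3 * 0.7 = 2.1
Denominator = 1 + 2 * 0.7 = 2.4
r_new = 2.1 / 2.4
= 0.8750


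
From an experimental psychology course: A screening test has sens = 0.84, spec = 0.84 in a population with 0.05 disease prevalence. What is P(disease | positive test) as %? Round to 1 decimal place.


PPV = (sens * prev) / (sens * prev + (1-spec) * (1-prev))
Numerator = 0.84 * 0.05 = 0.042
P(positive and no disease) = (1 - spec) * (1 - prev) = (1 - 0.84) * (1 - 0.05) = 0.152
Denominator = 0.042 + 0.152 = 0.194
PPV = 0.042 / 0.194 = 0.216495
As percentage = 21.6


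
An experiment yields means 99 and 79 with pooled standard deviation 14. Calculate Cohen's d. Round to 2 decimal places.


Cohen's d = (M1 - M2) / S_pooled
= (99 - 79) / 14
= 20 / 14
= 1.43


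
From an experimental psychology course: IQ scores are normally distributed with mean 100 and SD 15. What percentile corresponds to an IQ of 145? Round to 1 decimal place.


z = (IQ - mean) / SD
z = (145 - 100) / 15 = 3.0
Percentile = Phi(3.0) * 100
Phi(3.0) = 0.99865
= 99.9


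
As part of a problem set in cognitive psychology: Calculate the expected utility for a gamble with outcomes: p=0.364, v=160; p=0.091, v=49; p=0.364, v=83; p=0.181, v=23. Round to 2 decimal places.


EU = sum(p_i * v_i)
0.364 * 160 = 58.24
0.091 * 49 = 4.459
0.364 * 83 = 30.212
0.181 * 23 = 4.163
EU = 58.24 + 4.459 + 30.212 + 4.163
= 97.07


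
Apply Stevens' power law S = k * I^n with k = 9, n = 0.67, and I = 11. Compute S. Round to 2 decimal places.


S = 9 * 11^0.67
11^0.67 = 4.9858
S = 9 * 4.9858
= 44.87


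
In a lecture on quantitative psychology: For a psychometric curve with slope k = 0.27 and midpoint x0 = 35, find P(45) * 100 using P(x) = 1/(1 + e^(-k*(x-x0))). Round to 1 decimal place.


P(x) = 1/(1 + e^(-0.27*(45 - 35)))
Exponent = -0.27 * 10 = -2.7
e^(-2.7) = 0.067206
P = 1/(1 + 0.067206) = 0.937026
Percentage = 93.7


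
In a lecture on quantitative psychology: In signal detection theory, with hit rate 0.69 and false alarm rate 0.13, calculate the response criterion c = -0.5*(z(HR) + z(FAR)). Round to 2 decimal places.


c = -0.5 * (z(HR) + z(FAR))
z(0.69) = 0.4959
z(0.13) = -1.1264
c = -0.5 * (0.4959 + -1.1264)
= -0.5 * -0.6305
= 0.32


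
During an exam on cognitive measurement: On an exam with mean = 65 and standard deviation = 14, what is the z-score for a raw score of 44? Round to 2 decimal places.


z = (X - mu) / sigma
= (44 - 65) / 14
= -21 / 14
= -1.50


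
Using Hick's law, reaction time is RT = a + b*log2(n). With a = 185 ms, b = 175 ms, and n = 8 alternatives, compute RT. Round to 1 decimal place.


RT = 185 + 175 * log2(8)
log2(8) = 3.0
RT = 185 + 175 * 3.0
= 185 + 525.0
= 710.0 ms


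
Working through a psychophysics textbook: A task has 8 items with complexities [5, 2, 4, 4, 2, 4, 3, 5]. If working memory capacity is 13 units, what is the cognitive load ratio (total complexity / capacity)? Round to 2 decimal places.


Total complexity = 5 + 2 + 4 + 4 + 2 + 4 + 3 + 5 = 29
Load = total / capacity = 29 / 13
= 2.23


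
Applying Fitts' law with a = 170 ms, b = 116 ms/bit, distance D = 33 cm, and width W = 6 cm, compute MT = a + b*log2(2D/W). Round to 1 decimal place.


MT = 170 + 116 * log2(2*33/6)
2D/W = 11.0
log2(11.0) = 3.4594
MT = 170 + 116 * 3.4594
= 571.3 ms


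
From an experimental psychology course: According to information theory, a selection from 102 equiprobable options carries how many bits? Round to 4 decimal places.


H = log2(n)
H = log2(102)
= 6.6724


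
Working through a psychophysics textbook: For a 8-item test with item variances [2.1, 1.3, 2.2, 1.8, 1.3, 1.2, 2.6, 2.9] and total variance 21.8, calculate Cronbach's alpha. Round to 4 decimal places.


alpha = (k/(k-1)) * (1 - sum(s_i^2)/s_total^2)
sum(item variances) = 15.4
k/(k-1) = 8/7 = 1.142857
1 - 15.4/21.8 = 1 - 0.706422 = 0.293578
alpha = 1.142857 * 0.293578
= 0.3355


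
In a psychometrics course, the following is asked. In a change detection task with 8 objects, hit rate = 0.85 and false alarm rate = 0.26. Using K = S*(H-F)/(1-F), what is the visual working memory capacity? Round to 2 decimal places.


K = S * (H - F) / (1 - F)
H - F = 0.59
1 - F = 0.74
K = 8 * 0.59 / 0.74
= 6.38


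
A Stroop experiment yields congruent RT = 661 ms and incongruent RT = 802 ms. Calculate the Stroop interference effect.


Stroop effect = RT(incongruent) - RT(congruent)
= 802 - 661
= 141 ms


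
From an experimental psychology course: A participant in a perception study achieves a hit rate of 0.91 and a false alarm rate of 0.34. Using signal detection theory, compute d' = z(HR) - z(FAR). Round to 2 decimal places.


d' = z(HR) - z(FAR)
z(0.91) = 1.3408
z(0.34) = -0.4125
d' = 1.3408 - -0.4125
= 1.75


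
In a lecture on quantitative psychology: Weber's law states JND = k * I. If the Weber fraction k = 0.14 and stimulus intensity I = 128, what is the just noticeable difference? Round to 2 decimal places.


JND = k * I
JND = 0.14 * 128
= 17.92


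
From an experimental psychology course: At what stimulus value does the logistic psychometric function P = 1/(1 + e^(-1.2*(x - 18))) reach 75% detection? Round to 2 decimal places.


At P = 0.75: 0.75 = 1/(1 + e^(-k*(x-x0)))
Solving: e^(-k*(x-x0)) = 1/3
x = x0 + ln(3)/k
ln(3) = 1.0986
x = 18 + 1.0986/1.2
= 18 + 0.9155
= 18.92


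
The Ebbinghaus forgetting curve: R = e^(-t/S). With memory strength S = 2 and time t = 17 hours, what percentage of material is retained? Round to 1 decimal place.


R = e^(-t/S)
-t/S = -17/2 = -8.5
R = e^(-8.5) = 0.000203
Percentage = 0.000203 * 100
= 0.0


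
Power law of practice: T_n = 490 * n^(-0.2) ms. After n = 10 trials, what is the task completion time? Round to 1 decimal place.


T_n = 490 * 10^(-0.2)
10^(-0.2) = 0.630957
T_n = 490 * 0.630957
= 309.2 ms


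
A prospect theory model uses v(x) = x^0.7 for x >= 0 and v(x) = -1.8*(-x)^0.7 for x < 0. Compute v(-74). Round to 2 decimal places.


Since x = -74 < 0, use v(x) = -lambda*(-x)^alpha
(-x) = 74
74^0.7 = 20.3452
v(-74) = -1.8 * 20.3452
= -36.62


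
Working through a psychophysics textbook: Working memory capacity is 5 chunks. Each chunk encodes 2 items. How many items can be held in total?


Total items = chunks * items_per_chunk
= 5 * 2
= 10


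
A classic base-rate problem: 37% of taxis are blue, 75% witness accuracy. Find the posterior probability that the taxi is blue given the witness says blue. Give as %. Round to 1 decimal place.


P(blue | says blue) = P(says blue | blue)*P(blue) / [P(says blue | blue)*P(blue) + P(says blue | not blue)*P(not blue)]
Numerator = 0.75 * 0.37 = 0.2775
False identification = 0.25 * 0.63 = 0.1575
P = 0.2775 / (0.2775 + 0.1575)
= 0.2775 / 0.435
As percentage = 63.8


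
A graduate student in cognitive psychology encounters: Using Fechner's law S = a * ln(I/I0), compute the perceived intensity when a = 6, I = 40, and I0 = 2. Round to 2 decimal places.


S = 6 * ln(40/2)
I/I0 = 20.0
ln(20.0) = 2.9957
S = 6 * 2.9957
= 17.97


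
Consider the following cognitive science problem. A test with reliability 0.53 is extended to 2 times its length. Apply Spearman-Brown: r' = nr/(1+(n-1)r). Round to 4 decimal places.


r_new = n*r / (1 + (n-1)*r)
Numerator = 2 * 0.53 = 1.06
Denominator = 1 + 1 * 0.53 = 1.53
r_new = 1.06 / 1.53
= 0.6928


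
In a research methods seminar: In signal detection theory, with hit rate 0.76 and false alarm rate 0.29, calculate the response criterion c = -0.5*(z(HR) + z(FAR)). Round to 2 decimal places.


c = -0.5 * (z(HR) + z(FAR))
z(0.76) = 0.7063
z(0.29) = -0.5534
c = -0.5 * (0.7063 + -0.5534)
= -0.5 * 0.1529
= -0.08


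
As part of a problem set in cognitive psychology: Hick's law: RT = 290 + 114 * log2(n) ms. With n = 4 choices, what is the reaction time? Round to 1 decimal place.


RT = 290 + 114 * log2(4)
log2(4) = 2.0
RT = 290 + 114 * 2.0
= 290 + 228.0
= 518.0 ms


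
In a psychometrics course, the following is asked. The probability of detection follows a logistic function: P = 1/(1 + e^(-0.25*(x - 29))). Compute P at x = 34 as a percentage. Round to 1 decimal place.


P(x) = 1/(1 + e^(-0.25*(34 - 29)))
Exponent = -0.25 * 5 = -1.25
e^(-1.25) = 0.286505
P = 1/(1 + 0.286505) = 0.7773
Percentage = 77.7


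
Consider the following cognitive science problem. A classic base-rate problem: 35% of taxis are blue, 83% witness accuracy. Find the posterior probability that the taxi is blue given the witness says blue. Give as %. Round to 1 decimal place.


P(blue | says blue) = P(says blue | blue)*P(blue) / [P(says blue | blue)*P(blue) + P(says blue | not blue)*P(not blue)]
Numerator = 0.83 * 0.35 = 0.2905
False identification = 0.17 * 0.65 = 0.1105
P = 0.2905 / (0.2905 + 0.1105)
= 0.2905 / 0.401
As percentage = 72.4


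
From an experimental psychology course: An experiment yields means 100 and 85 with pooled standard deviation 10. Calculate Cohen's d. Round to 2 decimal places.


Cohen's d = (M1 - M2) / S_pooled
= (100 - 85) / 10
= 15 / 10
= 1.50


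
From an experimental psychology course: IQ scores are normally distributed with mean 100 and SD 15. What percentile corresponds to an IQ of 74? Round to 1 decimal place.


z = (IQ - mean) / SD
z = (74 - 100) / 15 = -1.7333
Percentile = Phi(-1.7333) * 100
Phi(-1.7333) = 0.041521
= 4.2


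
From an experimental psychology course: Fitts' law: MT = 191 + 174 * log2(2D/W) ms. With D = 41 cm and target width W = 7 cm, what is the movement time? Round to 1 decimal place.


MT = 191 + 174 * log2(2*41/7)
2D/W = 11.714286
log2(11.714286) = 3.5502
MT = 191 + 174 * 3.5502
= 808.7 ms


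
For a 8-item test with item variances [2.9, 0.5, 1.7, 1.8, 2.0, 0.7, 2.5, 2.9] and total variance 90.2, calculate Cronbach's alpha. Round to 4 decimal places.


alpha = (k/(k-1)) * (1 - sum(s_i^2)/s_total^2)
sum(item variances) = 15.0
k/(k-1) = 8/7 = 1.142857
1 - 15.0/90.2 = 1 - 0.166297 = 0.833703
alpha = 1.142857 * 0.833703
= 0.9528


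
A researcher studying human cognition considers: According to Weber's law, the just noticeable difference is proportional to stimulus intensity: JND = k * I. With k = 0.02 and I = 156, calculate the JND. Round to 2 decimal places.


JND = k * I
JND = 0.02 * 156
= 3.12


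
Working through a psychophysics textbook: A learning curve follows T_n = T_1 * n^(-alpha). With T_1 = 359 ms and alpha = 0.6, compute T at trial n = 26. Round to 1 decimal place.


T_n = 359 * 26^(-0.6)
26^(-0.6) = 0.141585
T_n = 359 * 0.141585
= 50.8 ms


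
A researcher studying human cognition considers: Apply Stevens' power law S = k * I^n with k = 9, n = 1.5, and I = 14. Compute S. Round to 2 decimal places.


S = 9 * 14^1.5
14^1.5 = 52.3832
S = 9 * 52.3832
= 471.45


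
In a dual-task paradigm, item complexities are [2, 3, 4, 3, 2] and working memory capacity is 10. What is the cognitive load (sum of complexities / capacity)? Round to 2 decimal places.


Total complexity = 2 + 3 + 4 + 3 + 2 = 14
Load = total / capacity = 14 / 10
= 1.40


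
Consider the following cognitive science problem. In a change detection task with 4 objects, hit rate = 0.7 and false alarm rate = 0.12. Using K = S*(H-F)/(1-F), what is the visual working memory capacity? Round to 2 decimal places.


K = S * (H - F) / (1 - F)
H - F = 0.58
1 - F = 0.88
K = 4 * 0.58 / 0.88
= 2.64
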